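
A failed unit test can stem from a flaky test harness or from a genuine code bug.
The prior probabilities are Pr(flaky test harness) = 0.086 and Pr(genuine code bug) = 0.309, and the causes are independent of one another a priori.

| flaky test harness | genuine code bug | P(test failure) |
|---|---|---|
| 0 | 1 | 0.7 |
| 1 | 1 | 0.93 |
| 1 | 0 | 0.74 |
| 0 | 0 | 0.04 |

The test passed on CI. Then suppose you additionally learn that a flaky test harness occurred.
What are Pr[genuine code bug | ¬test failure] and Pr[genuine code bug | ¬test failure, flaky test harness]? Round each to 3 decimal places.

Pr[genuine code bug | ¬test failure] ≈ 0.122; Pr[genuine code bug | ¬test failure, flaky test harness] ≈ 0.107

P(¬test failure) = 0.96*0.914*0.691 + 0.3*0.914*0.309 + 0.26*0.086*0.691 + 0.07*0.086*0.309 = 0.606311 + 0.084728 + 0.015451 + 0.001860 = 0.708350
Of this, 0.086588 comes from 0.084728 + 0.001860 (the genuine code bug=true cases).
P(genuine code bug | ¬test failure) = 0.086588 / 0.708350 ≈ 0.122

With the extra evidence:
By total probability over both values of genuine code bug:
  P(¬test failure | flaky test harness) = 0.26*0.691 + 0.07*0.309
        = 0.179660 + 0.021630 = 0.201290
Configurations with genuine code bug contribute 0.021630, so
  P(genuine code bug | ¬test failure, flaky test harness) = 0.021630 / 0.201290 ≈ 0.107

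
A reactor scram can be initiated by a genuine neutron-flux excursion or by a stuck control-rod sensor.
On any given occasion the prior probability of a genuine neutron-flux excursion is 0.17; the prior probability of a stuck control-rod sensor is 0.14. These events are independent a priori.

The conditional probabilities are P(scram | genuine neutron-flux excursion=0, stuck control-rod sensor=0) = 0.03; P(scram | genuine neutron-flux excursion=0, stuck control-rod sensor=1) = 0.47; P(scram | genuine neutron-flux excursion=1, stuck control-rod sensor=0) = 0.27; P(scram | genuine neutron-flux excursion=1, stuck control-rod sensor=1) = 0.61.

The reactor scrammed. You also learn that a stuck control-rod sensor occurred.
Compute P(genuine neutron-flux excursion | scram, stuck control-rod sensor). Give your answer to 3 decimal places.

For the numerator, keep only genuine neutron-flux excursion=true terms: 0.61*0.17 = 0.103700
Denominator P(scram | stuck control-rod sensor): 0.47*0.83 + 0.61*0.17 = 0.493800
P(genuine neutron-flux excursion | scram, stuck control-rod sensor) = 0.103700/0.493800 ≈ 0.210

P(genuine neutron-flux excursion | scram, stuck control-rod sensor) ≈ 0.210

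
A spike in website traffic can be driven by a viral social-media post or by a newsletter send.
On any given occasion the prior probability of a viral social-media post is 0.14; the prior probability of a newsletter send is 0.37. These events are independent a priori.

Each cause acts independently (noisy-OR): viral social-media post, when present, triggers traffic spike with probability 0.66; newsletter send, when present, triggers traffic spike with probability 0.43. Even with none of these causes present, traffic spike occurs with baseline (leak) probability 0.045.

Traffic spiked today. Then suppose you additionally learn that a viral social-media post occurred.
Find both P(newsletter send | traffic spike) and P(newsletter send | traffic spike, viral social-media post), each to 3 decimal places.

Under noisy-OR, P(traffic spike | causes) = 1 − (1−0.045)·∏(1−qᵢ) over the active causes.
Numerator (weight on configurations with newsletter send): 0.144988 + 0.042213 = 0.187201
The normalizing constant is 0.045*0.86*0.63 + 0.45565*0.86*0.37 + 0.6753*0.14*0.63 + 0.814921*0.14*0.37 = 0.271143
Posterior = 0.187201 / 0.271143 ≈ 0.690

With the extra evidence:
By total probability over both values of newsletter send:
  P(traffic spike | viral social-media post) = 0.6753×0.63 + 0.814921×0.37
        = 0.425439 + 0.301521 = 0.726960
Configurations with newsletter send contribute 0.301521, so
  P(newsletter send | traffic spike, viral social-media post) = 0.301521 / 0.726960 ≈ 0.415
This is intercausal reasoning (explaining away): once viral social-media post accounts for the traffic spike, newsletter send becomes less likely.

P(newsletter send | traffic spike) ≈ 0.690; P(newsletter send | traffic spike, viral social-media post) ≈ 0.415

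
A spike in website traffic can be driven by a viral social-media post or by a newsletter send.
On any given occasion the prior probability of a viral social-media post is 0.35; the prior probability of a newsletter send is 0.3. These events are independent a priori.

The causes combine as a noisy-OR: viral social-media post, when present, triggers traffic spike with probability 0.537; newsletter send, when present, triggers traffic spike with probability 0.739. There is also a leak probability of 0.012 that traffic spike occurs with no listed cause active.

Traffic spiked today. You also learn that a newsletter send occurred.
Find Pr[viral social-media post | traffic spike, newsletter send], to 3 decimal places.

Under noisy-OR, P(traffic spike | causes) = 1 − (1−0.012)·∏(1−qᵢ) over the active causes.
For the numerator, keep only viral social-media post=true terms: 0.880607·0.35 = 0.308212
The normalizing constant is 0.742132·0.65 + 0.880607·0.35 = 0.790598
P(viral social-media post | traffic spike, newsletter send) = 0.308212/0.790598 ≈ 0.390

Pr[viral social-media post | traffic spike, newsletter send] ≈ 0.390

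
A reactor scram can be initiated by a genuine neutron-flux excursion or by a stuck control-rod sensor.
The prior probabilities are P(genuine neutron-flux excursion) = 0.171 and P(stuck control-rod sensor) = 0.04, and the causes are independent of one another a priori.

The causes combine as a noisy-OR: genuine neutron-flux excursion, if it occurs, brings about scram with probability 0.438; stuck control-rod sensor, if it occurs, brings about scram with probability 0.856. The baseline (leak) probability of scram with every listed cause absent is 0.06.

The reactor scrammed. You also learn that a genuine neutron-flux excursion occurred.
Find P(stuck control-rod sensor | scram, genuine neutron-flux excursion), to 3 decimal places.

Under noisy-OR, P(scram | causes) = 1 − (1−0.06)·∏(1−qᵢ) over the active causes.
Numerator (weight on configurations with stuck control-rod sensor): 0.923928·0.04 = 0.036957
The normalizing constant is 0.47172·0.96 + 0.923928·0.04 = 0.489808
Posterior = 0.036957 / 0.489808 ≈ 0.075

P(stuck control-rod sensor | scram, genuine neutron-flux excursion) ≈ 0.075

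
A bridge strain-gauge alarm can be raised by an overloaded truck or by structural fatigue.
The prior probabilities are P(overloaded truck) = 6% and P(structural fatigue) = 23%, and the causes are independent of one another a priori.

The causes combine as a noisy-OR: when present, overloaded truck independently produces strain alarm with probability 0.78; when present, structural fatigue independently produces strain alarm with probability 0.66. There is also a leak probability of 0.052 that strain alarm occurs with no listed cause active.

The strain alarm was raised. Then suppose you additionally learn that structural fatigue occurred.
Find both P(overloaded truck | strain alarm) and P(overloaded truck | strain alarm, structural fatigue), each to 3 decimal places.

P(overloaded truck | strain alarm) ≈ 0.211; P(overloaded truck | strain alarm, structural fatigue) ≈ 0.080

Under noisy-OR, P(strain alarm | causes) = 1 − (1−0.052)·∏(1−qᵢ) over the active causes.
Weight on overloaded truck=true, given the evidence: 0.036565 + 0.012821 = 0.049386
Normalizer over all consistent configurations: 0.052×0.94×0.77 + 0.67768×0.94×0.23 + 0.79144×0.06×0.77 + 0.92909×0.06×0.23 = 0.233538
P(overloaded truck | strain alarm) = 0.049386/0.233538 ≈ 0.211

With the extra evidence:
For the numerator, keep only overloaded truck=true terms: 0.92909·0.06 = 0.055745
The normalizing constant is 0.67768·0.94 + 0.92909·0.06 = 0.692764
Posterior = 0.055745 / 0.692764 ≈ 0.080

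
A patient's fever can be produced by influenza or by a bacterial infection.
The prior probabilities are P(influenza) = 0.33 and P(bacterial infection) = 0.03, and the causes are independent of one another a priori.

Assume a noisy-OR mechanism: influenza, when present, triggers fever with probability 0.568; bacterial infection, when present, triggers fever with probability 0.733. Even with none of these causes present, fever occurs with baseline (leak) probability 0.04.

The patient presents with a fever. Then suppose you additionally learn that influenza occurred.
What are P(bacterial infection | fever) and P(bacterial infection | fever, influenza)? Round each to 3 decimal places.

P(bacterial infection | fever) ≈ 0.100; P(bacterial infection | fever, influenza) ≈ 0.045

Under noisy-OR, P(fever | causes) = 1 − (1−0.04)·∏(1−qᵢ) over the active causes.
Weight on bacterial infection=true, given the evidence: 0.014948 + 0.008804 = 0.023752
Normalizer over all consistent configurations: 0.04·0.67·0.97 + 0.74368·0.67·0.03 + 0.58528·0.33·0.97 + 0.88927·0.33·0.03 = 0.237096
P(bacterial infection | fever) = 0.023752/0.237096 ≈ 0.100

With the extra evidence:
P(fever | influenza) = 0.58528×0.97 + 0.88927×0.03 = 0.567722 + 0.026678 = 0.594400
The bacterial infection-present share is 0.88927×0.03 = 0.026678.
So P(bacterial infection | fever, influenza) = 0.026678/0.594400 ≈ 0.045.
The drop from 0.100 to 0.045 is the explaining-away (discounting) effect.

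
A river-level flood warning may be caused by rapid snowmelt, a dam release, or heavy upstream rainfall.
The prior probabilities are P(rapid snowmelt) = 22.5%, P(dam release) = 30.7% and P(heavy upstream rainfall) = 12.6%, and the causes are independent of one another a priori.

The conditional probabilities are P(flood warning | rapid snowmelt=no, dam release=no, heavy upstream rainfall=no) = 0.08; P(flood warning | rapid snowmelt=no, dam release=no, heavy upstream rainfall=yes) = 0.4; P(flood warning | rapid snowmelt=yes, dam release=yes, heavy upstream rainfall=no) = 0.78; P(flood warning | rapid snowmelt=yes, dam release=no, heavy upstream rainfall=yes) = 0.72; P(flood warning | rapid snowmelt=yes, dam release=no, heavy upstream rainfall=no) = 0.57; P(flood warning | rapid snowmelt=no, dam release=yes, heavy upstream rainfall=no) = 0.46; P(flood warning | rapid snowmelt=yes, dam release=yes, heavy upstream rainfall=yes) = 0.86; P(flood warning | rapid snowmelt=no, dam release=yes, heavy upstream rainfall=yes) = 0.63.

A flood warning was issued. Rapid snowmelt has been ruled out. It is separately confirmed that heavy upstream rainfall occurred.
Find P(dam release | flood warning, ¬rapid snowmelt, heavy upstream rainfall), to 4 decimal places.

P(dam release | flood warning, ¬rapid snowmelt, heavy upstream rainfall) ≈ 0.4110

By total probability over both values of dam release:
  P(flood warning | ¬rapid snowmelt, heavy upstream rainfall) = 0.4·0.693 + 0.63·0.307
        = 0.277200 + 0.193410 = 0.470610
The terms with dam release present sum to 0.193410, so
  P(dam release | flood warning, ¬rapid snowmelt, heavy upstream rainfall) = 0.193410 / 0.470610 ≈ 0.4110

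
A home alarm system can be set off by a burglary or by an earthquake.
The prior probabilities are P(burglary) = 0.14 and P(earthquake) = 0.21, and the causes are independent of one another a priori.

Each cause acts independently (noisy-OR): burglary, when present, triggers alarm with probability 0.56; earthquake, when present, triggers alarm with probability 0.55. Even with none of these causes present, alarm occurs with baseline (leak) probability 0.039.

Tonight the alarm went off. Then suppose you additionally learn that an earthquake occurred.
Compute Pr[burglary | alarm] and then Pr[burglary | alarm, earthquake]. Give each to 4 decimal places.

Under noisy-OR, P(alarm | causes) = 1 − (1−0.039)·∏(1−qᵢ) over the active causes.
Sum P(alarm|·) weighted by the priors over the 4 (burglary, earthquake) configurations:
  P(alarm) = 0.039×0.86×0.79 + 0.56755×0.86×0.21 + 0.57716×0.14×0.79 + 0.809722×0.14×0.21
        = 0.026497 + 0.102500 + 0.063834 + 0.023806 = 0.216637
The terms with burglary present sum to 0.087640, so
  P(burglary | alarm) = 0.087640 / 0.216637 ≈ 0.4045

Now also conditioning on earthquake=true:
Enumerate both values of burglary and weight by the priors:
  P(alarm | earthquake) = 0.56755×0.86 + 0.809722×0.14
        = 0.488093 + 0.113361 = 0.601454
Configurations with burglary contribute 0.113361, so
  P(burglary | alarm, earthquake) = 0.113361 / 0.601454 ≈ 0.1885
The drop from 0.4045 to 0.1885 is the explaining-away (discounting) effect.

Pr[burglary | alarm] ≈ 0.4045; Pr[burglary | alarm, earthquake] ≈ 0.1885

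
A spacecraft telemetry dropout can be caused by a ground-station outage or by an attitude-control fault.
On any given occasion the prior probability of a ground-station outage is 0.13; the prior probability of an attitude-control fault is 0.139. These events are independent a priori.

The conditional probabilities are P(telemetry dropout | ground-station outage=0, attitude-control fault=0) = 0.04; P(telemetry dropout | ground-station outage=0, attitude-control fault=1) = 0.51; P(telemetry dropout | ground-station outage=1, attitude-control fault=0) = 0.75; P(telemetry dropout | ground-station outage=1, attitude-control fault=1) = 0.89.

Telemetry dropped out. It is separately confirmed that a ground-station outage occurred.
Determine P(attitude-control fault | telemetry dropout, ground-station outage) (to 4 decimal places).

Numerator (weight on configurations with attitude-control fault): 0.89·0.139 = 0.123710
Normalizer over all consistent configurations: 0.75·0.861 + 0.89·0.139 = 0.769460
Posterior = 0.123710 / 0.769460 ≈ 0.1608

P(attitude-control fault | telemetry dropout, ground-station outage) ≈ 0.1608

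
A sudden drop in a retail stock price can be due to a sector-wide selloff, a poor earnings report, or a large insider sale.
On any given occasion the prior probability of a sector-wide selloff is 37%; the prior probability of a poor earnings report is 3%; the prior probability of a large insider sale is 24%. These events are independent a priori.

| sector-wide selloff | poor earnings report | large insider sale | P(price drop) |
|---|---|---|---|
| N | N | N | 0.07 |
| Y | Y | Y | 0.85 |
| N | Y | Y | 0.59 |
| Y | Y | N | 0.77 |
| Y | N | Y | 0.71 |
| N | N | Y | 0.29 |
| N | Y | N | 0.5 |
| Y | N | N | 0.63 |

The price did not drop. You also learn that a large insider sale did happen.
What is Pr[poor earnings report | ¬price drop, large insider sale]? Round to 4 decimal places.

Pr[poor earnings report | ¬price drop, large insider sale] ≈ 0.0172

P(¬price drop | large insider sale) = 0.71×0.63×0.97 + 0.41×0.63×0.03 + 0.29×0.37×0.97 + 0.15×0.37×0.03 = 0.433881 + 0.007749 + 0.104081 + 0.001665 = 0.547376
Restricting to configurations with poor earnings report present: 0.007749 + 0.001665 = 0.009414.
P(poor earnings report | ¬price drop, large insider sale) = 0.009414 / 0.547376 ≈ 0.0172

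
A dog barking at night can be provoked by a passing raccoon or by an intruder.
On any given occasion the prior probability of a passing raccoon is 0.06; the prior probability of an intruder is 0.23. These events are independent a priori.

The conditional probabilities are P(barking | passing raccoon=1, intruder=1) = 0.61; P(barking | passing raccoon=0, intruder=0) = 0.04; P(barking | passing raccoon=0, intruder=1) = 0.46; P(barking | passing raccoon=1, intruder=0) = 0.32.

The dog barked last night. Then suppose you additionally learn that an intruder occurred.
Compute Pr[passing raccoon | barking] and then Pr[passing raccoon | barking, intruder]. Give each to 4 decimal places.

Pr[passing raccoon | barking] ≈ 0.1530; Pr[passing raccoon | barking, intruder] ≈ 0.0780

For the numerator, keep only passing raccoon=true terms: 0.014784 + 0.008418 = 0.023202
Normalizer over all consistent configurations: 0.04·0.94·0.77 + 0.46·0.94·0.23 + 0.32·0.06·0.77 + 0.61·0.06·0.23 = 0.151606
Posterior = 0.023202 / 0.151606 ≈ 0.1530

Now also conditioning on intruder=true:
For the numerator, keep only passing raccoon=true terms: 0.61×0.06 = 0.036600
Denominator P(barking | intruder): 0.46×0.94 + 0.61×0.06 = 0.469000
P(passing raccoon | barking, intruder) = 0.036600/0.469000 ≈ 0.0780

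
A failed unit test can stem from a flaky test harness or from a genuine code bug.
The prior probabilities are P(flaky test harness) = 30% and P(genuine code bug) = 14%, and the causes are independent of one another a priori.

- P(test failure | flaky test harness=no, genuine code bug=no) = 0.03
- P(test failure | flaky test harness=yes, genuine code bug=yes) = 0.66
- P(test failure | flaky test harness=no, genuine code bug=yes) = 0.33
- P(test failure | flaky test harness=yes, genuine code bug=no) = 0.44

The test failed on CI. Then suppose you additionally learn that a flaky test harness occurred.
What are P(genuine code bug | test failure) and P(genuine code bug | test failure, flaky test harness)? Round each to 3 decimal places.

P(test failure) = 0.03×0.7×0.86 + 0.33×0.7×0.14 + 0.44×0.3×0.86 + 0.66×0.3×0.14 = 0.018060 + 0.032340 + 0.113520 + 0.027720 = 0.191640
The genuine code bug-present share is 0.032340 + 0.027720 = 0.060060.
So P(genuine code bug | test failure) = 0.060060/0.191640 ≈ 0.313.

With the extra evidence:
Weight on genuine code bug=true, given the evidence: 0.66×0.14 = 0.092400
Denominator P(test failure | flaky test harness): 0.44×0.86 + 0.66×0.14 = 0.470800
Posterior = 0.092400 / 0.470800 ≈ 0.196

P(genuine code bug | test failure) ≈ 0.313; P(genuine code bug | test failure, flaky test harness) ≈ 0.196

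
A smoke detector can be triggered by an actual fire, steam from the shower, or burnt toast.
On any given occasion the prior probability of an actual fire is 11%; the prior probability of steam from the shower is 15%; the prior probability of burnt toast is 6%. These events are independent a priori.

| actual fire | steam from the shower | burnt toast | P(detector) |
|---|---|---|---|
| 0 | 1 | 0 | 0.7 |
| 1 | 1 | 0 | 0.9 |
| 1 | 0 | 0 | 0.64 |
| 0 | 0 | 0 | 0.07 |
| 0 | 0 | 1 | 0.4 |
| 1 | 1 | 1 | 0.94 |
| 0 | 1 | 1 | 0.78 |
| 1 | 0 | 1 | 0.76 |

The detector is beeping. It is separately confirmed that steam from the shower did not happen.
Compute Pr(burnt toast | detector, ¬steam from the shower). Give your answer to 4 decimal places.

Pr(burnt toast | detector, ¬steam from the shower) ≈ 0.1745

For the numerator, keep only burnt toast=true terms: 0.021360 + 0.005016 = 0.026376
Normalizer over all consistent configurations: 0.07*0.89*0.94 + 0.4*0.89*0.06 + 0.64*0.11*0.94 + 0.76*0.11*0.06 = 0.151114
P(burnt toast | detector, ¬steam from the shower) = 0.026376/0.151114 ≈ 0.1745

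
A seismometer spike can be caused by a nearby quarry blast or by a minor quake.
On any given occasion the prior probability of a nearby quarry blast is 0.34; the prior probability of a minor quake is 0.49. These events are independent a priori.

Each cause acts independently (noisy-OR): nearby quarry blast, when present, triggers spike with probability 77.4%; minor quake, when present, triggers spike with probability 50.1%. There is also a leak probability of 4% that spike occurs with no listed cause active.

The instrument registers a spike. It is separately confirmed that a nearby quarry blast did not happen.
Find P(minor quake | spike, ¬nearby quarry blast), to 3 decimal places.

P(minor quake | spike, ¬nearby quarry blast) ≈ 0.926

Under noisy-OR, P(spike | causes) = 1 − (1−0.04)·∏(1−qᵢ) over the active causes.
P(spike | ¬nearby quarry blast) = 0.04×0.51 + 0.52096×0.49 = 0.020400 + 0.255270 = 0.275670
Restricting to configurations with minor quake present: 0.52096×0.49 = 0.255270.
So P(minor quake | spike, ¬nearby quarry blast) = 0.255270/0.275670 ≈ 0.926.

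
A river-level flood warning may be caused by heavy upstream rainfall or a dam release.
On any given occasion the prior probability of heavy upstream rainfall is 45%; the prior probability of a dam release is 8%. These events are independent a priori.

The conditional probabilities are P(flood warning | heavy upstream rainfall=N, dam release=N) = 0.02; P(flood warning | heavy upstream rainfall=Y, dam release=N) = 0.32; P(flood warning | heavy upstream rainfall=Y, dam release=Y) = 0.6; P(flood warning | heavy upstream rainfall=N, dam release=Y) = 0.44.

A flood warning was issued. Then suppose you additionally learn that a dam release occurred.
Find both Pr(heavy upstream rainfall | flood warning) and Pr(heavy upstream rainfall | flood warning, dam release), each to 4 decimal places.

Numerator (weight on configurations with heavy upstream rainfall): 0.132480 + 0.021600 = 0.154080
Normalizer over all consistent configurations: 0.02×0.55×0.92 + 0.44×0.55×0.08 + 0.32×0.45×0.92 + 0.6×0.45×0.08 = 0.183560
Posterior = 0.154080 / 0.183560 ≈ 0.8394

Now also conditioning on dam release=true:
P(flood warning | dam release) = 0.44*0.55 + 0.6*0.45 = 0.242000 + 0.270000 = 0.512000
Of this, 0.270000 comes from 0.6*0.45 (the heavy upstream rainfall=true cases).
P(heavy upstream rainfall | flood warning, dam release) = 0.270000 / 0.512000 ≈ 0.5273
Conditioning on dam release lowers the posterior on heavy upstream rainfall: the classic explaining-away effect in a common-effect structure.

Pr(heavy upstream rainfall | flood warning) ≈ 0.8394; Pr(heavy upstream rainfall | flood warning, dam release) ≈ 0.5273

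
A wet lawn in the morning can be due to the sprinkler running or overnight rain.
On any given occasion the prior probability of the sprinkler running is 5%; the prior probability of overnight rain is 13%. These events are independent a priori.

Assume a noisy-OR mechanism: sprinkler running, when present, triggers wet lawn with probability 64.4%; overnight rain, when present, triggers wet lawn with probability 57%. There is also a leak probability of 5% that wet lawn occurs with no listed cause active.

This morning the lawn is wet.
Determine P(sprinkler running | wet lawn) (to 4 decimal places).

Under noisy-OR, P(wet lawn | causes) = 1 − (1−0.05)·∏(1−qᵢ) over the active causes.
P(wet lawn) = 0.05·0.95·0.87 + 0.5915·0.95·0.13 + 0.6618·0.05·0.87 + 0.854574·0.05·0.13 = 0.041325 + 0.073050 + 0.028788 + 0.005555 = 0.148718
The sprinkler running-present share is 0.028788 + 0.005555 = 0.034343.
So P(sprinkler running | wet lawn) = 0.034343/0.148718 ≈ 0.2309.

P(sprinkler running | wet lawn) ≈ 0.2309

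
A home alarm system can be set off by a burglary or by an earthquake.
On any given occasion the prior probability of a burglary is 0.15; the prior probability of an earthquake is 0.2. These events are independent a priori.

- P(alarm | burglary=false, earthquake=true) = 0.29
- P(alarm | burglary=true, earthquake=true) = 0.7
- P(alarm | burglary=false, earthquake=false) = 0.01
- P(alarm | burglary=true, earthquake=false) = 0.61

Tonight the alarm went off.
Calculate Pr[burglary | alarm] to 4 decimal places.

Pr[burglary | alarm] ≈ 0.6267

By total probability over the 4 (burglary, earthquake) configurations:
  P(alarm) = 0.01·0.85·0.8 + 0.29·0.85·0.2 + 0.61·0.15·0.8 + 0.7·0.15·0.2
        = 0.006800 + 0.049300 + 0.073200 + 0.021000 = 0.150300
Configurations with burglary contribute 0.094200, so
  P(burglary | alarm) = 0.094200 / 0.150300 ≈ 0.6267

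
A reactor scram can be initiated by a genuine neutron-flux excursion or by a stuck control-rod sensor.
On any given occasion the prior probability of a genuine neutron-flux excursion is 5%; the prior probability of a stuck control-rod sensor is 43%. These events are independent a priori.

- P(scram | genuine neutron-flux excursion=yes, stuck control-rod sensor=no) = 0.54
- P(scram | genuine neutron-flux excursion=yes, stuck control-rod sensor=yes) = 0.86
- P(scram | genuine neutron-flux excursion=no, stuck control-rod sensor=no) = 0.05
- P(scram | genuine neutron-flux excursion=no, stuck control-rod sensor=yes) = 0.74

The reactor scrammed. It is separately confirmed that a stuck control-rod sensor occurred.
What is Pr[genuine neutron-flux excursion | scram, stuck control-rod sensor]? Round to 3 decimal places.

Enumerate both values of genuine neutron-flux excursion and weight by the priors:
  P(scram | stuck control-rod sensor) = 0.74·0.95 + 0.86·0.05
        = 0.703000 + 0.043000 = 0.746000
The terms with genuine neutron-flux excursion present sum to 0.043000, so
  P(genuine neutron-flux excursion | scram, stuck control-rod sensor) = 0.043000 / 0.746000 ≈ 0.058

Pr[genuine neutron-flux excursion | scram, stuck control-rod sensor] ≈ 0.058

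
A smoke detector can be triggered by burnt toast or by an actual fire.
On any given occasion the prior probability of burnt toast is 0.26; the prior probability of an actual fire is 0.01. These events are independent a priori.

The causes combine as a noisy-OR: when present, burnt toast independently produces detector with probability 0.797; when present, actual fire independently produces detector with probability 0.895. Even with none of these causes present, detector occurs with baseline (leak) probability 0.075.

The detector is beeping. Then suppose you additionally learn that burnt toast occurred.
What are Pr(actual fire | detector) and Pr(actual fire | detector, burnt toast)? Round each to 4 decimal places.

Under noisy-OR, P(detector | causes) = 1 − (1−0.075)·∏(1−qᵢ) over the active causes.
Weight on actual fire=true, given the evidence: 0.006681 + 0.002549 = 0.009230
Normalizer over all consistent configurations: 0.075×0.74×0.99 + 0.902875×0.74×0.01 + 0.812225×0.26×0.99 + 0.980284×0.26×0.01 = 0.273242
Posterior = 0.009230 / 0.273242 ≈ 0.0338

Now also conditioning on burnt toast=true:
Numerator (weight on configurations with actual fire): 0.980284*0.01 = 0.009803
The normalizing constant is 0.812225*0.99 + 0.980284*0.01 = 0.813906
P(actual fire | detector, burnt toast) = 0.009803/0.813906 ≈ 0.0120

Pr(actual fire | detector) ≈ 0.0338; Pr(actual fire | detector, burnt toast) ≈ 0.0120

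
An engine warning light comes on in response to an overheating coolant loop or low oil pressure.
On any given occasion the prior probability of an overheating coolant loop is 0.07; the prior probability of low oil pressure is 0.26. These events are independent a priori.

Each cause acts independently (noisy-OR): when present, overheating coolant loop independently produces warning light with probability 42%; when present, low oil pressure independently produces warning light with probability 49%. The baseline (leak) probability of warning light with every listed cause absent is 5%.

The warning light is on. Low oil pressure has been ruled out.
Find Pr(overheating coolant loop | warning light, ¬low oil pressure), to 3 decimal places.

Pr(overheating coolant loop | warning light, ¬low oil pressure) ≈ 0.403

Under noisy-OR, P(warning light | causes) = 1 − (1−0.05)·∏(1−qᵢ) over the active causes.
P(warning light | ¬low oil pressure) = 0.05·0.93 + 0.449·0.07 = 0.046500 + 0.031430 = 0.077930
Restricting to configurations with overheating coolant loop present: 0.449·0.07 = 0.031430.
Hence the posterior is 0.031430/0.077930 ≈ 0.403.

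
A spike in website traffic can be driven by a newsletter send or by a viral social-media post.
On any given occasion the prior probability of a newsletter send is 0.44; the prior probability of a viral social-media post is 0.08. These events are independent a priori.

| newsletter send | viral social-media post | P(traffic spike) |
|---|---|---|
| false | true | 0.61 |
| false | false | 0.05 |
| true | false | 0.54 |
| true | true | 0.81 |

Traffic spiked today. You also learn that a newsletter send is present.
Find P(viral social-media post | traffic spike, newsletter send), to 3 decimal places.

For the numerator, keep only viral social-media post=true terms: 0.81*0.08 = 0.064800
Normalizer over all consistent configurations: 0.54*0.92 + 0.81*0.08 = 0.561600
P(viral social-media post | traffic spike, newsletter send) = 0.064800/0.561600 ≈ 0.115

P(viral social-media post | traffic spike, newsletter send) ≈ 0.115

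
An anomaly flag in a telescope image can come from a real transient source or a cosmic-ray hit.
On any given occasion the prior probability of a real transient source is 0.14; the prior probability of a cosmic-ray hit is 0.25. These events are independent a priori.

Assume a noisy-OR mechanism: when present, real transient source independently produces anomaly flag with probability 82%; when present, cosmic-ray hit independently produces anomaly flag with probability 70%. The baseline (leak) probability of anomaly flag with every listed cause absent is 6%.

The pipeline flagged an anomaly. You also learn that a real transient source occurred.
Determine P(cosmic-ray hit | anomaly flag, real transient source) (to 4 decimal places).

P(cosmic-ray hit | anomaly flag, real transient source) ≈ 0.2758

Under noisy-OR, P(anomaly flag | causes) = 1 − (1−0.06)·∏(1−qᵢ) over the active causes.
Weight on cosmic-ray hit=true, given the evidence: 0.94924×0.25 = 0.237310
The normalizing constant is 0.8308×0.75 + 0.94924×0.25 = 0.860410
Posterior = 0.237310 / 0.860410 ≈ 0.2758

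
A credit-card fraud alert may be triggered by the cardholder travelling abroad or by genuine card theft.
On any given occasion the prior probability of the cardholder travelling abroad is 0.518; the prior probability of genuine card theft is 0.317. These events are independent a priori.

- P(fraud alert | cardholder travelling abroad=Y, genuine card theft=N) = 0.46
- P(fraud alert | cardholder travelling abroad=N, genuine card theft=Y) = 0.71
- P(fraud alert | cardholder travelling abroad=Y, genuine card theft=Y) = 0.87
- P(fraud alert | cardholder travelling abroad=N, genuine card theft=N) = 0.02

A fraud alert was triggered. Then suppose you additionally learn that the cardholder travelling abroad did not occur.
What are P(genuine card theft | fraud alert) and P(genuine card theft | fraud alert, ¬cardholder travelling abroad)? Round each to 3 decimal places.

Enumerate the 4 (cardholder travelling abroad, genuine card theft) configurations and weight by the priors:
  P(fraud alert) = 0.02*0.482*0.683 + 0.71*0.482*0.317 + 0.46*0.518*0.683 + 0.87*0.518*0.317
        = 0.006584 + 0.108484 + 0.162745 + 0.142859 = 0.420672
The terms with genuine card theft present sum to 0.251343, so
  P(genuine card theft | fraud alert) = 0.251343 / 0.420672 ≈ 0.597

Now condition on the additional information:
Enumerate both values of genuine card theft and weight by the priors:
  P(fraud alert | ¬cardholder travelling abroad) = 0.02×0.683 + 0.71×0.317
        = 0.013660 + 0.225070 = 0.238730
The terms with genuine card theft present sum to 0.225070, so
  P(genuine card theft | fraud alert, ¬cardholder travelling abroad) = 0.225070 / 0.238730 ≈ 0.943

P(genuine card theft | fraud alert) ≈ 0.597; P(genuine card theft | fraud alert, ¬cardholder travelling abroad) ≈ 0.943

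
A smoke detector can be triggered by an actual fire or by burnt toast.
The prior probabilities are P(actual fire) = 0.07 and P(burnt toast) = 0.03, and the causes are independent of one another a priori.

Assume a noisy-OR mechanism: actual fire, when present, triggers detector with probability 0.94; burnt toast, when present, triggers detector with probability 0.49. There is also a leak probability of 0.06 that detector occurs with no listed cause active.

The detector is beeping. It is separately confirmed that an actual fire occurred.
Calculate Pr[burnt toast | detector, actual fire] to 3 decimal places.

Under noisy-OR, P(detector | causes) = 1 − (1−0.06)·∏(1−qᵢ) over the active causes.
P(detector | actual fire) = 0.9436×0.97 + 0.971236×0.03 = 0.915292 + 0.029137 = 0.944429
Restricting to configurations with burnt toast present: 0.971236×0.03 = 0.029137.
Hence the posterior is 0.029137/0.944429 ≈ 0.031.

Pr[burnt toast | detector, actual fire] ≈ 0.031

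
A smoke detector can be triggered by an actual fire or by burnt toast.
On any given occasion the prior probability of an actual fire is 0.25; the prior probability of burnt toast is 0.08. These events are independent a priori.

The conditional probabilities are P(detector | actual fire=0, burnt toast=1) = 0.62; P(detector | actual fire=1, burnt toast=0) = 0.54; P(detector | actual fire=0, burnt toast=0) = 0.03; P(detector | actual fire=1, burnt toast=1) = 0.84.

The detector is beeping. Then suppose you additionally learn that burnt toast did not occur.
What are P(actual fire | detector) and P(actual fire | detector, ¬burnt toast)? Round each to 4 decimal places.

P(detector) = 0.03×0.75×0.92 + 0.62×0.75×0.08 + 0.54×0.25×0.92 + 0.84×0.25×0.08 = 0.020700 + 0.037200 + 0.124200 + 0.016800 = 0.198900
Restricting to configurations with actual fire present: 0.124200 + 0.016800 = 0.141000.
So P(actual fire | detector) = 0.141000/0.198900 ≈ 0.7089.

Now also conditioning on burnt toast≠true:
Weight on actual fire=true, given the evidence: 0.54·0.25 = 0.135000
Normalizer over all consistent configurations: 0.03·0.75 + 0.54·0.25 = 0.157500
P(actual fire | detector, ¬burnt toast) = 0.135000/0.157500 ≈ 0.8571
Ruling out burnt toast raises the posterior on actual fire — the flip side of explaining away.

P(actual fire | detector) ≈ 0.7089; P(actual fire | detector, ¬burnt toast) ≈ 0.8571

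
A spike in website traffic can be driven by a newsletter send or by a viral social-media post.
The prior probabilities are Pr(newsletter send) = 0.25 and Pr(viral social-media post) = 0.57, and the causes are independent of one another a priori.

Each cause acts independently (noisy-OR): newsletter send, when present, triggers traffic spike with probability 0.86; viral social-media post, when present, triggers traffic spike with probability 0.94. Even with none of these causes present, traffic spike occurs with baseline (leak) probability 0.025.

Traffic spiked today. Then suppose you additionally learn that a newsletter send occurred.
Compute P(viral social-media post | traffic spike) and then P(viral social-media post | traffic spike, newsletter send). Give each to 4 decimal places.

Under noisy-OR, P(traffic spike | causes) = 1 − (1−0.025)·∏(1−qᵢ) over the active causes.
For the numerator, keep only viral social-media post=true terms: 0.402491 + 0.141333 = 0.543824
The normalizing constant is 0.025*0.75*0.43 + 0.9415*0.75*0.57 + 0.8635*0.25*0.43 + 0.99181*0.25*0.57 = 0.644713
P(viral social-media post | traffic spike) = 0.543824/0.644713 ≈ 0.8435

Now condition on the additional information:
Weight on viral social-media post=true, given the evidence: 0.99181×0.57 = 0.565332
Denominator P(traffic spike | newsletter send): 0.8635×0.43 + 0.99181×0.57 = 0.936637
Posterior = 0.565332 / 0.936637 ≈ 0.6036
— newsletter send explains away the evidence for viral social-media post.

P(viral social-media post | traffic spike) ≈ 0.8435; P(viral social-media post | traffic spike, newsletter send) ≈ 0.6036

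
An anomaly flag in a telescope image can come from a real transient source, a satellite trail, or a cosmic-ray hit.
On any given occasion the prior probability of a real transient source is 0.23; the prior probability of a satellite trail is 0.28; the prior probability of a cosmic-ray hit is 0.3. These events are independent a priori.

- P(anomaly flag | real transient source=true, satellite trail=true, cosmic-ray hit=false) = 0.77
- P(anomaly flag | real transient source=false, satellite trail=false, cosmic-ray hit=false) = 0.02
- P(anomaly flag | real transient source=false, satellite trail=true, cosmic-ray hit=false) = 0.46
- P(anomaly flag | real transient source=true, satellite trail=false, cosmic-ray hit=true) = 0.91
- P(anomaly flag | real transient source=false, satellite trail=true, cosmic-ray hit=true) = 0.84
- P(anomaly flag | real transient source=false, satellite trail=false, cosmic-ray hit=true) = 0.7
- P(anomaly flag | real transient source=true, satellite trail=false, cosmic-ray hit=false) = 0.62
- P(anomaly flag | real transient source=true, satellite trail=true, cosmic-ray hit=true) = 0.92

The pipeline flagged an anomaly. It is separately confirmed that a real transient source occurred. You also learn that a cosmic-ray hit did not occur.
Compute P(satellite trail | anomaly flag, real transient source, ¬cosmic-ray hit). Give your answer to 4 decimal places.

Weight on satellite trail=true, given the evidence: 0.77×0.28 = 0.215600
Normalizer over all consistent configurations: 0.62×0.72 + 0.77×0.28 = 0.662000
Posterior = 0.215600 / 0.662000 ≈ 0.3257

P(satellite trail | anomaly flag, real transient source, ¬cosmic-ray hit) ≈ 0.3257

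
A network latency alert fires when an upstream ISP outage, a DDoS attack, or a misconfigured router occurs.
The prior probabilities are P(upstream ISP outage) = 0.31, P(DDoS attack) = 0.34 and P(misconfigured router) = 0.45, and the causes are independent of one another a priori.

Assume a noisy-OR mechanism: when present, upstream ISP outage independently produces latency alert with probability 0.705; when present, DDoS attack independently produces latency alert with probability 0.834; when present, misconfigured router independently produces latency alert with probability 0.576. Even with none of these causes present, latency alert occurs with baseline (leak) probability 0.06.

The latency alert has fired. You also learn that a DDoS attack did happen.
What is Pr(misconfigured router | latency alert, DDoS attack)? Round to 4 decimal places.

Pr(misconfigured router | latency alert, DDoS attack) ≈ 0.4691

Under noisy-OR, P(latency alert | causes) = 1 − (1−0.06)·∏(1−qᵢ) over the active causes.
P(latency alert | DDoS attack) = 0.84396*0.69*0.55 + 0.933839*0.69*0.45 + 0.953968*0.31*0.55 + 0.980483*0.31*0.45 = 0.320283 + 0.289957 + 0.162652 + 0.136777 = 0.909669
Of this, 0.426734 comes from 0.289957 + 0.136777 (the misconfigured router=true cases).
P(misconfigured router | latency alert, DDoS attack) = 0.426734 / 0.909669 ≈ 0.4691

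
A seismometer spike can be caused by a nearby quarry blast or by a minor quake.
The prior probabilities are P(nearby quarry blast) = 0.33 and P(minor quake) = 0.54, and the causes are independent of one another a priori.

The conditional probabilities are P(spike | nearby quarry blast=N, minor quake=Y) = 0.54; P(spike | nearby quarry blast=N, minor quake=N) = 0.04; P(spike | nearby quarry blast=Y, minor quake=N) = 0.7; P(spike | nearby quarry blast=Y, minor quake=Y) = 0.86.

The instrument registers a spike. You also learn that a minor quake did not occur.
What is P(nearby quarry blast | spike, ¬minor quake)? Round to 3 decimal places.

P(nearby quarry blast | spike, ¬minor quake) ≈ 0.896

P(spike | ¬minor quake) = 0.04*0.67 + 0.7*0.33 = 0.026800 + 0.231000 = 0.257800
The nearby quarry blast-present share is 0.7*0.33 = 0.231000.
So P(nearby quarry blast | spike, ¬minor quake) = 0.231000/0.257800 ≈ 0.896.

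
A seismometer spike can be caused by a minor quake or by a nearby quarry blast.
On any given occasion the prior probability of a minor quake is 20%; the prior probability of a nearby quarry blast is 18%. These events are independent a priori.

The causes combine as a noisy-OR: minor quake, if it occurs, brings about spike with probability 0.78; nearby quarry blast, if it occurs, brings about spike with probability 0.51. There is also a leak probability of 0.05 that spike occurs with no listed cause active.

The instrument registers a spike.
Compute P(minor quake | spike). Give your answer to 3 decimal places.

Under noisy-OR, P(spike | causes) = 1 − (1−0.05)·∏(1−qᵢ) over the active causes.
Numerator (weight on configurations with minor quake): 0.129724 + 0.032313 = 0.162037
Denominator P(spike): 0.05·0.8·0.82 + 0.5345·0.8·0.18 + 0.791·0.2·0.82 + 0.89759·0.2·0.18 = 0.271805
P(minor quake | spike) = 0.162037/0.271805 ≈ 0.596

P(minor quake | spike) ≈ 0.596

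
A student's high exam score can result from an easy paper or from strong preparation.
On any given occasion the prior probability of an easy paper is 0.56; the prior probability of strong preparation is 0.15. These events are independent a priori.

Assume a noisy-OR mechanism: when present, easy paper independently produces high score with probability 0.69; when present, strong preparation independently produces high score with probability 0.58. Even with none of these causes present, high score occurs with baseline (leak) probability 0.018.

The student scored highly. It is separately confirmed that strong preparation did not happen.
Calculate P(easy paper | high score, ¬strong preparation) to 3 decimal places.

P(easy paper | high score, ¬strong preparation) ≈ 0.980

Under noisy-OR, P(high score | causes) = 1 − (1−0.018)·∏(1−qᵢ) over the active causes.
Enumerate both values of easy paper and weight by the priors:
  P(high score | ¬strong preparation) = 0.018×0.44 + 0.69558×0.56
        = 0.007920 + 0.389525 = 0.397445
Keeping only the easy paper-present terms gives 0.389525, so
  P(easy paper | high score, ¬strong preparation) = 0.389525 / 0.397445 ≈ 0.980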